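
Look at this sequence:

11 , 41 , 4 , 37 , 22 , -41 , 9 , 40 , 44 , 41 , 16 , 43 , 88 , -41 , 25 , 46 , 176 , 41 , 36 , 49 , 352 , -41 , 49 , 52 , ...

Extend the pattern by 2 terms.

Taking every 4th term gives 4 separate tracks.
Stream A: 11, 22, 44, 88, 176, 352 — geometric with ratio 2.
Stream B: 41, -41, 41, -41, 41, -41 — the oscillation 41·(−1)^(n+1).
Stream C: 4, 9, 16, 25, 36, 49 — perfect squares starting at 2².
Stream D: 37, 40, 43, 46, 49, 52 — arithmetic with common difference +3.
Position 25 falls in stream A as its term 7, giving 704.
The 26th slot belongs to stream B; its 7th term is 41.

704, 41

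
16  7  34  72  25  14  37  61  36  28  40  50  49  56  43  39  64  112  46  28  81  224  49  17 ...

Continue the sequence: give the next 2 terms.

Read the sequence 4 terms at a time; column i is its own pattern.
Subsequence A = 16, 25, 36, 49, 64, 81: the squares 4², 5², 6², ….
Subsequence B = 7, 14, 28, 56, 112, 224: multiplying by 2 each time.
Subsequence C = 34, 37, 40, 43, 46, 49: arithmetic with common difference +3.
Subsequence D = 72, 61, 50, 39, 28, 17: linear: a_n = 83 − 11·n.
The 25th slot belongs to subsequence A; its 7th term is 100.
Term 26 comes from subsequence B (its 7th entry): 448.

100, 448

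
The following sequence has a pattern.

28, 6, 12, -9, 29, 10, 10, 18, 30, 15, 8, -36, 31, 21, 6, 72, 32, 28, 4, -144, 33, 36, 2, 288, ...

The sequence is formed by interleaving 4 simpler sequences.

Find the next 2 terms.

34, 45

The terms cycle through 4 interleaved subsequences.
Track A is 28, 29, 30, 31, 32, 33, which is linear: a_n = 27 + n.
Track B is 6, 10, 15, 21, 28, 36, which is triangular numbers n(n+1)/2 for n = 3, 4, ….
Track C is 12, 10, 8, 6, 4, 2, which is arithmetic, step −2.
Track D is -9, 18, -36, 72, -144, 288, which is multiplying by -2 each time.
Position 25 falls in track A as its term 7, giving 34.
Position 26 → track B, term 7 = 45.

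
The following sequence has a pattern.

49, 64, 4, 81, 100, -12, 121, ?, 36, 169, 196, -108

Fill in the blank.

144

The slot pattern repeats as AAB (period 3), so there are 2 interleaved tracks.
Track A: 49, 64, 81, 100, 121, ?, 169, 196 (the squares 7², 8², 9², …).
Track B: 4, -12, 36, -108 (geometric, ×-3 each step).
The gap is track A's term 6; the rule gives 144.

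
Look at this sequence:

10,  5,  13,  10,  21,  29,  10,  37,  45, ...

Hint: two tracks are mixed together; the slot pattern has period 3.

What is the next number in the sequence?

10

Positions follow the repeating pattern ABB; grouping by letter gives 2 tracks.
Stream A: 10, 10, 10. Constant 10.
Stream B: 5, 13, 21, 29, 37, 45. Arithmetic with common difference +8.
Position 10 falls in stream A as its term 4, giving 10.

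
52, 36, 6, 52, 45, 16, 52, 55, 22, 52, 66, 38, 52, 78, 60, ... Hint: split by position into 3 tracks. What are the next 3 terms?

The terms cycle through 3 interleaved subsequences.
Track A: 52, 52, 52, 52, 52. Constant 52.
Track B: 36, 45, 55, 66, 78. The triangular numbers T_8, T_9, ….
Track C: 6, 16, 22, 38, 60. Each term equals the sum of the previous two.
Position 16 falls in track A as its term 6, giving 52.
Position 17 → track B, term 6 = 91.
Position 18 falls in track C as its term 6, giving 98.

52, 91, 98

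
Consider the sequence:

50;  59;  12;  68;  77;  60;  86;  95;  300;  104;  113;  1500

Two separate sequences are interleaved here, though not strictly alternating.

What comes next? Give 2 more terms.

122, 131

Reading positions in blocks of 3 reveals the pattern AAB — 2 tracks woven together.
Stream A = 50, 59, 68, 77, 86, 95, 104, 113: arithmetic with common difference +9.
Stream B = 12, 60, 300, 1500: geometric, ×5 each step.
Term 13 comes from stream A (its 9th entry): 122.
Term 14 comes from stream A (its 10th entry): 131.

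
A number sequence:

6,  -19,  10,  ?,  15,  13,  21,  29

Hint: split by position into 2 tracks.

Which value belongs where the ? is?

-3

Taking every 2nd term gives 2 separate tracks.
Stream A: 6, 10, 15, 21. The triangular numbers T_3, T_4, ….
Stream B: -19, ?, 13, 29. Linear: a_n = -35 + 16·n.
So the missing entry in stream B is -3.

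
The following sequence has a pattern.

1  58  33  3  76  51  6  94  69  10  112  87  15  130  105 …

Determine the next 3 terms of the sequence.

21, 148, 123

Taking every 3rd term gives 3 separate tracks.
Stream A = 1, 3, 6, 10, 15: triangular numbers n(n+1)/2 for n = 1, 2, ….
Stream B = 58, 76, 94, 112, 130: adding 18 each time.
Stream C = 33, 51, 69, 87, 105: arithmetic with common difference +18.
Position 16 → stream A, term 6 = 21.
The 17th slot belongs to stream B; its 6th term is 148.
Term 18 comes from stream C (its 6th entry): 123.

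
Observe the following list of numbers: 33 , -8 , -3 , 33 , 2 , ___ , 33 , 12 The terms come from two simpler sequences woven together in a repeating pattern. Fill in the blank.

7

Positions follow the repeating pattern ABB; grouping by letter gives 2 tracks.
Track A: 33, 33, 33 — the constant sequence 33.
Track B: -8, -3, 2, ?, 12 — adding 5 each time.
Track B's pattern makes the blank 7.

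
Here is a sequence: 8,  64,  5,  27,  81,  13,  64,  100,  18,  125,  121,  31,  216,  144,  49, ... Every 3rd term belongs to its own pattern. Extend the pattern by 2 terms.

343, 169

Read the sequence 3 terms at a time; column i is its own pattern.
Track A = 8, 27, 64, 125, 216: consecutive cubes n³ from n = 2.
Track B = 64, 81, 100, 121, 144: perfect squares starting at 8².
Track C = 5, 13, 18, 31, 49: a Fibonacci-like recurrence a_n = a_{n-1} + a_{n-2}.
The 16th slot belongs to track A; its 6th term is 343.
Position 17 → track B, term 6 = 169.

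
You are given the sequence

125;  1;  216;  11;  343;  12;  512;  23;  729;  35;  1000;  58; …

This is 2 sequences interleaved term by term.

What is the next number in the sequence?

Taking every 2nd term gives 2 separate tracks.
Track A is 125, 216, 343, 512, 729, 1000, which is perfect cubes starting at 5³.
Track B is 1, 11, 12, 23, 35, 58, which is each term equals the sum of the previous two.
Term 13 comes from track A (its 7th entry): 1331.

1331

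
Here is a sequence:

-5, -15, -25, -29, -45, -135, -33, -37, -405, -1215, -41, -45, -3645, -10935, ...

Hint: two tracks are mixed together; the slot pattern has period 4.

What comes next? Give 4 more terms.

The slot pattern repeats as AABB (period 4), so there are 2 interleaved tracks.
Subsequence A: -5, -15, -45, -135, -405, -1215, -3645, -10935 — geometric with ratio 3.
Subsequence B: -25, -29, -33, -37, -41, -45 — arithmetic, step −4.
Term 15 comes from subsequence B (its 7th entry): -49.
The 16th slot belongs to subsequence B; its 8th term is -53.
The 17th slot belongs to subsequence A; its 9th term is -32805.
The 18th slot belongs to subsequence A; its 10th term is -98415.

-49, -53, -32805, -98415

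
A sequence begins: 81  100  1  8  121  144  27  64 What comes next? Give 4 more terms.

169, 196, 125, 216

Reading positions in blocks of 4 reveals the pattern AABB — 2 tracks woven together.
Stream A = 81, 100, 121, 144: perfect squares starting at 9².
Stream B = 1, 8, 27, 64: the cubes 1³, 2³, 3³, ….
The 9th slot belongs to stream A; its 5th term is 169.
Position 10 → stream A, term 6 = 196.
The 11th slot belongs to stream B; its 5th term is 125.
Position 12 falls in stream B as its term 6, giving 216.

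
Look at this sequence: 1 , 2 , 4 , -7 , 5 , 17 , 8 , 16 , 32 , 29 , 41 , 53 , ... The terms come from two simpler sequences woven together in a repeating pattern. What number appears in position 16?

65

The slot pattern repeats as AAABBB (period 6), so there are 2 interleaved tracks.
Subsequence A: 1, 2, 4, 8, 16, 32. Powers 2^0, 2^1, 2^2, ….
Subsequence B: -7, 5, 17, 29, 41, 53. Adding 12 each time.
Term 16 comes from subsequence B (its 7th entry): 65.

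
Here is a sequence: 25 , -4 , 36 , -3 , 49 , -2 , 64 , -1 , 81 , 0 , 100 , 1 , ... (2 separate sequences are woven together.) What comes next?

121

The terms cycle through 2 interleaved subsequences.
Track A: 25, 36, 49, 64, 81, 100 (the squares 5², 6², 7², …).
Track B: -4, -3, -2, -1, 0, 1 (arithmetic, step +1).
Term 13 comes from track A (its 7th entry): 121.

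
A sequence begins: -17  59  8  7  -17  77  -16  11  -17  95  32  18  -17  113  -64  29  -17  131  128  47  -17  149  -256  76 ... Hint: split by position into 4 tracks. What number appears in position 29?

Read the sequence 4 terms at a time; column i is its own pattern.
Track A is -17, -17, -17, -17, -17, -17, which is constant -17.
Track B is 59, 77, 95, 113, 131, 149, which is adding 18 each time.
Track C is 8, -16, 32, -64, 128, -256, which is multiplying by -2 each time.
Track D is 7, 11, 18, 29, 47, 76, which is a Fibonacci-like recurrence a_n = a_{n-1} + a_{n-2}.
The 29th slot belongs to track A; its 8th term is -17.

-17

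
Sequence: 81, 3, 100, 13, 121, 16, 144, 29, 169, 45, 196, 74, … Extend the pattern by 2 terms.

The terms cycle through 2 interleaved subsequences.
Track A = 81, 100, 121, 144, 169, 196: perfect squares starting at 9².
Track B = 3, 13, 16, 29, 45, 74: Fibonacci-style (each term is the sum of the two before it).
The 13th slot belongs to track A; its 7th term is 225.
Term 14 comes from track B (its 7th entry): 119.

225, 119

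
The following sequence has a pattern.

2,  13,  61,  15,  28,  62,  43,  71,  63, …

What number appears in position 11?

Positions follow the repeating pattern AAB; grouping by letter gives 2 tracks.
Subsequence A is 2, 13, 15, 28, 43, 71, which is Fibonacci-style (each term is the sum of the two before it).
Subsequence B is 61, 62, 63, which is linear: a_n = 60 + n.
The 11th slot belongs to subsequence A; its 8th term is 185.

185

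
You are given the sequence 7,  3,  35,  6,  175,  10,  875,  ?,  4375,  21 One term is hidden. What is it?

Odd-indexed and even-indexed terms follow separate rules.
Track A is 7, 35, 175, 875, 4375, which is a geometric progression (common ratio 5).
Track B is 3, 6, 10, ?, 21, which is triangular numbers starting at T_2.
So the missing entry in track B is 15.

15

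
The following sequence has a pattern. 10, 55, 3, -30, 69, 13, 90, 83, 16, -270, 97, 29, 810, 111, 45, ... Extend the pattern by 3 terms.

The terms cycle through 3 interleaved subsequences.
Track A = 10, -30, 90, -270, 810: multiplying by -3 each time.
Track B = 55, 69, 83, 97, 111: adding 14 each time.
Track C = 3, 13, 16, 29, 45: a Fibonacci-like recurrence a_n = a_{n-1} + a_{n-2}.
Position 16 falls in track A as its term 6, giving -2430.
Position 17 → track B, term 6 = 125.
Term 18 comes from track C (its 6th entry): 74.

-2430, 125, 74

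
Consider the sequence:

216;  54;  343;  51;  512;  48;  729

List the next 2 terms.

45, 1000

Split by position mod 2 into 2 tracks.
Subsequence A is 216, 343, 512, 729, which is perfect cubes starting at 6³.
Subsequence B is 54, 51, 48, which is arithmetic with common difference −3.
Position 8 → subsequence B, term 4 = 45.
Term 9 comes from subsequence A (its 5th entry): 1000.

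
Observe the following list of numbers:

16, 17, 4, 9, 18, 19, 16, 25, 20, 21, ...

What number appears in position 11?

36

Positions follow the repeating pattern AABB; grouping by letter gives 2 tracks.
Track A is 16, 17, 18, 19, 20, 21, which is arithmetic with common difference +1.
Track B is 4, 9, 16, 25, which is consecutive squares n² from n = 2.
The 11th slot belongs to track B; its 5th term is 36.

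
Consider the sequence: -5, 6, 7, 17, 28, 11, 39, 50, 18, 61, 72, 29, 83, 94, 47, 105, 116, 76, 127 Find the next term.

Reading positions in blocks of 3 reveals the pattern AAB — 2 tracks woven together.
Stream A is -5, 6, 17, 28, 39, 50, 61, 72, 83, 94, 105, 116, 127, which is linear: a_n = -16 + 11·n.
Stream B is 7, 11, 18, 29, 47, 76, which is Fibonacci-style (each term is the sum of the two before it).
Position 20 falls in stream A as its term 14, giving 138.

138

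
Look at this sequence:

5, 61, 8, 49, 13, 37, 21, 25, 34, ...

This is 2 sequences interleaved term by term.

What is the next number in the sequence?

Odd-indexed and even-indexed terms follow separate rules.
Stream A: 5, 8, 13, 21, 34 (Fibonacci-style (each term is the sum of the two before it)).
Stream B: 61, 49, 37, 25 (arithmetic, step −12).
Position 10 → stream B, term 5 = 13.

13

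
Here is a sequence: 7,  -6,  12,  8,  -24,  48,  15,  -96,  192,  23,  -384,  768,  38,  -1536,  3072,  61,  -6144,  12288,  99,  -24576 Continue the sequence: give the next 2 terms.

The slot pattern repeats as ABB (period 3), so there are 2 interleaved tracks.
Stream A is 7, 8, 15, 23, 38, 61, 99, which is a Fibonacci-like recurrence a_n = a_{n-1} + a_{n-2}.
Stream B is -6, 12, -24, 48, -96, 192, -384, 768, -1536, 3072, -6144, 12288, -24576, which is geometric with ratio -2.
Term 21 comes from stream B (its 14th entry): 49152.
The 22nd slot belongs to stream A; its 8th term is 160.

49152, 160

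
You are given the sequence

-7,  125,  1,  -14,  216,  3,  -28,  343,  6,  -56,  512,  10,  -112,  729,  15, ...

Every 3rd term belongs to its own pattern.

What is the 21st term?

Split by position mod 3 into 3 tracks.
Track A = -7, -14, -28, -56, -112: geometric with ratio 2.
Track B = 125, 216, 343, 512, 729: the cubes 5³, 6³, 7³, ….
Track C = 1, 3, 6, 10, 15: triangular numbers n(n+1)/2 for n = 1, 2, ….
Position 21 → track C, term 7 = 28.

28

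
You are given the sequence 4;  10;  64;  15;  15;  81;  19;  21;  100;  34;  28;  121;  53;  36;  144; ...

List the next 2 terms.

87, 45

Read the sequence 3 terms at a time; column i is its own pattern.
Stream A: 4, 15, 19, 34, 53 (a Fibonacci-like recurrence a_n = a_{n-1} + a_{n-2}).
Stream B: 10, 15, 21, 28, 36 (the triangular numbers T_4, T_5, …).
Stream C: 64, 81, 100, 121, 144 (the squares 8², 9², 10², …).
Term 16 comes from stream A (its 6th entry): 87.
The 17th slot belongs to stream B; its 6th term is 45.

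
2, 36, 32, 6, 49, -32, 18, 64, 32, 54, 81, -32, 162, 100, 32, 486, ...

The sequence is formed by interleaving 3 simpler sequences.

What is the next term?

Taking every 3rd term gives 3 separate tracks.
Subsequence A: 2, 6, 18, 54, 162, 486 (multiplying by 3 each time).
Subsequence B: 36, 49, 64, 81, 100 (perfect squares starting at 6²).
Subsequence C: 32, -32, 32, -32, 32 (the oscillation 32·(−1)^(n+1)).
Term 17 comes from subsequence B (its 6th entry): 121.

121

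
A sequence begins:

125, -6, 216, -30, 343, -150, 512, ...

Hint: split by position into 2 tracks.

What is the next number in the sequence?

-750

Split by position mod 2 into 2 tracks.
Track A: 125, 216, 343, 512 (perfect cubes starting at 5³).
Track B: -6, -30, -150 (geometric with ratio 5).
Term 8 comes from track B (its 4th entry): -750.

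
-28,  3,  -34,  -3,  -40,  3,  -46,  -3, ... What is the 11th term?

-58

Positions 1, 3, 5, … form one subsequence and positions 2, 4, 6, … form another.
Subsequence A is -28, -34, -40, -46, which is arithmetic, step −6.
Subsequence B is 3, -3, 3, -3, which is oscillating between 3 and -3.
Term 11 comes from subsequence A (its 6th entry): -58.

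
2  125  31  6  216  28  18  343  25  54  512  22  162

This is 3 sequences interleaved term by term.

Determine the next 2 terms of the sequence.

729, 19

Taking every 3rd term gives 3 separate tracks.
Stream A: 2, 6, 18, 54, 162 — geometric with ratio 3.
Stream B: 125, 216, 343, 512 — consecutive cubes n³ from n = 5.
Stream C: 31, 28, 25, 22 — linear: a_n = 34 − 3·n.
Position 14 → stream B, term 5 = 729.
Position 15 falls in stream C as its term 5, giving 19.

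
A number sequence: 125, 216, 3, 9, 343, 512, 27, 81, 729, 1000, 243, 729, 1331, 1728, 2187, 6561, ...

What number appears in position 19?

19683

Reading positions in blocks of 4 reveals the pattern AABB — 2 tracks woven together.
Subsequence A: 125, 216, 343, 512, 729, 1000, 1331, 1728 (perfect cubes starting at 5³).
Subsequence B: 3, 9, 27, 81, 243, 729, 2187, 6561 (successive powers of 3).
Position 19 → subsequence B, term 9 = 19683.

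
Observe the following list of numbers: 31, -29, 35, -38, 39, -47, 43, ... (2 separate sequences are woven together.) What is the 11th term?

The terms cycle through 2 interleaved subsequences.
Stream A: 31, 35, 39, 43 — adding 4 each time.
Stream B: -29, -38, -47 — linear: a_n = -20 − 9·n.
Position 11 falls in stream A as its term 6, giving 51.

51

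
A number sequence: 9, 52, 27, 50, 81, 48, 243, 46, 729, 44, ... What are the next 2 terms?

Taking every 2nd term gives 2 separate tracks.
Stream A = 9, 27, 81, 243, 729: geometric, ×3 each step.
Stream B = 52, 50, 48, 46, 44: subtracting 2 each time.
The 11th slot belongs to stream A; its 6th term is 2187.
Position 12 → stream B, term 6 = 42.

2187, 42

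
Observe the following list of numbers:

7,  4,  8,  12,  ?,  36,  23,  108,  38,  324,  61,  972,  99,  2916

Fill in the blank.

15

Split by position mod 2 into 2 tracks.
Track A = 7, 8, ?, 23, 38, 61, 99: a Fibonacci-like recurrence a_n = a_{n-1} + a_{n-2}.
Track B = 4, 12, 36, 108, 324, 972, 2916: multiplying by 3 each time.
Track A's pattern makes the blank 15.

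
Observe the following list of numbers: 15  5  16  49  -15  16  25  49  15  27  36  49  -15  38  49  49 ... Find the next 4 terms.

15, 49, 64, 49

Read the sequence 4 terms at a time; column i is its own pattern.
Track A: 15, -15, 15, -15 (oscillating between 15 and -15).
Track B: 5, 16, 27, 38 (linear: a_n = -6 + 11·n).
Track C: 16, 25, 36, 49 (consecutive squares n² from n = 4).
Track D: 49, 49, 49, 49 (always 49).
Position 17 → track A, term 5 = 15.
The 18th slot belongs to track B; its 5th term is 49.
Position 19 → track C, term 5 = 64.
Position 20 → track D, term 5 = 49.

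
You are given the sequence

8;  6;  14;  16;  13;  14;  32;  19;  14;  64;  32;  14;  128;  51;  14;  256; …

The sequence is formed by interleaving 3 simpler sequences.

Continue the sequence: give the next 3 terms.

83, 14, 512

Split by position mod 3: positions 1, 4, 7, … form one track, and each other residue class forms its own.
Track A: 8, 16, 32, 64, 128, 256. Multiplying by 2 each time.
Track B: 6, 13, 19, 32, 51. A Fibonacci-like recurrence a_n = a_{n-1} + a_{n-2}.
Track C: 14, 14, 14, 14, 14. The constant sequence 14.
Position 17 → track B, term 6 = 83.
Position 18 falls in track C as its term 6, giving 14.
Position 19 → track A, term 7 = 512.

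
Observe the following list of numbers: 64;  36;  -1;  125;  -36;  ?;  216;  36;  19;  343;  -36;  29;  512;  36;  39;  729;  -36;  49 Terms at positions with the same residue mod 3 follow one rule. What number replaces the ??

9

Split by position mod 3: positions 1, 4, 7, … form one track, and each other residue class forms its own.
Track A = 64, 125, 216, 343, 512, 729: the cubes 4³, 5³, 6³, ….
Track B = 36, -36, 36, -36, 36, -36: oscillating between 36 and -36.
Track C = -1, ?, 19, 29, 39, 49: arithmetic with common difference +10.
The gap is track C's term 2; the rule gives 9.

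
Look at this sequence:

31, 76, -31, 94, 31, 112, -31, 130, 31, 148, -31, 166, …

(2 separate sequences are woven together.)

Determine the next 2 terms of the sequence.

Split by position mod 2 into 2 tracks.
Subsequence A = 31, -31, 31, -31, 31, -31: oscillating between 31 and -31.
Subsequence B = 76, 94, 112, 130, 148, 166: adding 18 each time.
Position 13 falls in subsequence A as its term 7, giving 31.
Position 14 → subsequence B, term 7 = 184.

31, 184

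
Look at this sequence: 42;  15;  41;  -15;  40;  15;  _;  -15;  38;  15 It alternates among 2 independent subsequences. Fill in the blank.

Split by position mod 2 into 2 tracks.
Track A: 42, 41, 40, ?, 38 (arithmetic, step −1).
Track B: 15, -15, 15, -15, 15 (alternating ±15).
Track A's pattern makes the blank 39.

39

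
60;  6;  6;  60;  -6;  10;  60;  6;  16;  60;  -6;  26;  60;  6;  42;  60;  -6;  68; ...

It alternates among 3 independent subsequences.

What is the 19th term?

The terms cycle through 3 interleaved subsequences.
Stream A is 60, 60, 60, 60, 60, 60, which is always 60.
Stream B is 6, -6, 6, -6, 6, -6, which is alternating ±6.
Stream C is 6, 10, 16, 26, 42, 68, which is Fibonacci-style (each term is the sum of the two before it).
Position 19 → stream A, term 7 = 60.

60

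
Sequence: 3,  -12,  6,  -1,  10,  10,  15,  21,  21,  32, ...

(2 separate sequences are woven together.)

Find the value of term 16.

65

Odd-indexed and even-indexed terms follow separate rules.
Track A = 3, 6, 10, 15, 21: triangular numbers n(n+1)/2 for n = 2, 3, ….
Track B = -12, -1, 10, 21, 32: arithmetic, step +11.
Term 16 comes from track B (its 8th entry): 65.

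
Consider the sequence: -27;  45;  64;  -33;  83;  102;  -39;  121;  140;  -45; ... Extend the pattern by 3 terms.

159, 178, -51

Reading positions in blocks of 3 reveals the pattern ABB — 2 tracks woven together.
Track A: -27, -33, -39, -45 (linear: a_n = -21 − 6·n).
Track B: 45, 64, 83, 102, 121, 140 (arithmetic with common difference +19).
Position 11 falls in track B as its term 7, giving 159.
Position 12 falls in track B as its term 8, giving 178.
Position 13 → track A, term 5 = -51.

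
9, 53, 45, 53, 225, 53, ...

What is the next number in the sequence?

1125

The terms cycle through 2 interleaved subsequences.
Track A: 9, 45, 225 (geometric with ratio 5).
Track B: 53, 53, 53 (constant 53).
The 7th slot belongs to track A; its 4th term is 1125.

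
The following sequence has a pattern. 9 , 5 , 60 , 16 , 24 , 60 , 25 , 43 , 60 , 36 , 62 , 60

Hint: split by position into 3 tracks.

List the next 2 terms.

49, 81

Split by position mod 3: positions 1, 4, 7, … form one track, and each other residue class forms its own.
Track A: 9, 16, 25, 36. The squares 3², 4², 5², ….
Track B: 5, 24, 43, 62. Adding 19 each time.
Track C: 60, 60, 60, 60. Always 60.
The 13th slot belongs to track A; its 5th term is 49.
Term 14 comes from track B (its 5th entry): 81.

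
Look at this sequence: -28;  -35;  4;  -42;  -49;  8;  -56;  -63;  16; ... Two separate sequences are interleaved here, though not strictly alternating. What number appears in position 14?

-91

The slot pattern repeats as AAB (period 3), so there are 2 interleaved tracks.
Track A is -28, -35, -42, -49, -56, -63, which is arithmetic, step −7.
Track B is 4, 8, 16, which is powers of 2.
Position 14 → track A, term 10 = -91.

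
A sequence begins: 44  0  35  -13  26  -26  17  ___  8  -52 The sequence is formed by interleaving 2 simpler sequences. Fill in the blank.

Split by position mod 2 into 2 tracks.
Track A: 44, 35, 26, 17, 8 (arithmetic, step −9).
Track B: 0, -13, -26, ?, -52 (arithmetic with common difference −13).
Track B's pattern makes the blank -39.

-39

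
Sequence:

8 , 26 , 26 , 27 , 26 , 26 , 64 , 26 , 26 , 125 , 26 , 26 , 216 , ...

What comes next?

Positions follow the repeating pattern ABB; grouping by letter gives 2 tracks.
Subsequence A = 8, 27, 64, 125, 216: the cubes 2³, 3³, 4³, ….
Subsequence B = 26, 26, 26, 26, 26, 26, 26, 26: the constant sequence 26.
Position 14 falls in subsequence B as its term 9, giving 26.

26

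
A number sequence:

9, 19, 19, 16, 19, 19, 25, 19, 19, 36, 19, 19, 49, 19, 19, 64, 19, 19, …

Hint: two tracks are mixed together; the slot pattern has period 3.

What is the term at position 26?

19

Reading positions in blocks of 3 reveals the pattern ABB — 2 tracks woven together.
Track A: 9, 16, 25, 36, 49, 64 — the squares 3², 4², 5², ….
Track B: 19, 19, 19, 19, 19, 19, 19, 19, 19, 19, 19, 19 — constant 19.
Position 26 → track B, term 17 = 19.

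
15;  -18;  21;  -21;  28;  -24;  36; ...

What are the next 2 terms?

-27, 45

Positions 1, 3, 5, … form one subsequence and positions 2, 4, 6, … form another.
Subsequence A: 15, 21, 28, 36. The triangular numbers T_5, T_6, ….
Subsequence B: -18, -21, -24. Arithmetic, step −3.
Term 8 comes from subsequence B (its 4th entry): -27.
The 9th slot belongs to subsequence A; its 5th term is 45.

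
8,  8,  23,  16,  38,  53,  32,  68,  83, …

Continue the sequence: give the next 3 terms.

Reading positions in blocks of 3 reveals the pattern ABB — 2 tracks woven together.
Track A: 8, 16, 32 (powers 2^3, 2^4, 2^5, …).
Track B: 8, 23, 38, 53, 68, 83 (adding 15 each time).
Position 10 → track A, term 4 = 64.
Term 11 comes from track B (its 7th entry): 98.
Position 12 → track B, term 8 = 113.

64, 98, 113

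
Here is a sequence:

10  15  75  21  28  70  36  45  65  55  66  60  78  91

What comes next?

55

The slot pattern repeats as AAB (period 3), so there are 2 interleaved tracks.
Track A is 10, 15, 21, 28, 36, 45, 55, 66, 78, 91, which is triangular numbers starting at T_4.
Track B is 75, 70, 65, 60, which is arithmetic with common difference −5.
The 15th slot belongs to track B; its 5th term is 55.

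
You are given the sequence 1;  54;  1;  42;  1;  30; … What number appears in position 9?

Taking every 2nd term gives 2 separate tracks.
Stream A = 1, 1, 1: the constant sequence 1.
Stream B = 54, 42, 30: subtracting 12 each time.
Position 9 → stream A, term 5 = 1.

1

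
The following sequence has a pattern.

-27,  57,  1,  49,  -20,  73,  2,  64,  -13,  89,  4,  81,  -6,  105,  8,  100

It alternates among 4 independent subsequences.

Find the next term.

1

Read the sequence 4 terms at a time; column i is its own pattern.
Track A: -27, -20, -13, -6 (linear: a_n = -34 + 7·n).
Track B: 57, 73, 89, 105 (arithmetic with common difference +16).
Track C: 1, 2, 4, 8 (successive powers of 2).
Track D: 49, 64, 81, 100 (perfect squares starting at 7²).
The 17th slot belongs to track A; its 5th term is 1.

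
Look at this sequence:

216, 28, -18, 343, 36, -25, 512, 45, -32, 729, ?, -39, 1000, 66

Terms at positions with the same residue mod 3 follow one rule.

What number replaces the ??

55

Split by position mod 3: positions 1, 4, 7, … form one track, and each other residue class forms its own.
Stream A is 216, 343, 512, 729, 1000, which is consecutive cubes n³ from n = 6.
Stream B is 28, 36, 45, ?, 66, which is triangular numbers n(n+1)/2 for n = 7, 8, ….
Stream C is -18, -25, -32, -39, which is subtracting 7 each time.
Stream B's pattern makes the blank 55.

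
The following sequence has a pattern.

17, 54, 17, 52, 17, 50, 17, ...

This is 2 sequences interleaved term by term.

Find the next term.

Split by position mod 2 into 2 tracks.
Subsequence A = 17, 17, 17, 17: always 17.
Subsequence B = 54, 52, 50: subtracting 2 each time.
Position 8 falls in subsequence B as its term 4, giving 48.

48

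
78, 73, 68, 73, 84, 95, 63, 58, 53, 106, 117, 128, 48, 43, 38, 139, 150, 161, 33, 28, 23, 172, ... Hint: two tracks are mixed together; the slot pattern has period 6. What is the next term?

183

Positions follow the repeating pattern AAABBB; grouping by letter gives 2 tracks.
Track A = 78, 73, 68, 63, 58, 53, 48, 43, 38, 33, 28, 23: linear: a_n = 83 − 5·n.
Track B = 73, 84, 95, 106, 117, 128, 139, 150, 161, 172: arithmetic, step +11.
Term 23 comes from track B (its 11th entry): 183.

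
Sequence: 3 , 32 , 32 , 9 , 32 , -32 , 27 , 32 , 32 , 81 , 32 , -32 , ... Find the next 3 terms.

Read the sequence 3 terms at a time; column i is its own pattern.
Stream A: 3, 9, 27, 81 (geometric, ×3 each step).
Stream B: 32, 32, 32, 32 (the constant sequence 32).
Stream C: 32, -32, 32, -32 (oscillating between 32 and -32).
Position 13 → stream A, term 5 = 243.
The 14th slot belongs to stream B; its 5th term is 32.
Position 15 falls in stream C as its term 5, giving 32.

243, 32, 32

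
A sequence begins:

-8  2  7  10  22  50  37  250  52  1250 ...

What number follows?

Taking every 2nd term gives 2 separate tracks.
Track A: -8, 7, 22, 37, 52. Linear: a_n = -23 + 15·n.
Track B: 2, 10, 50, 250, 1250. Geometric with ratio 5.
Position 11 falls in track A as its term 6, giving 67.

67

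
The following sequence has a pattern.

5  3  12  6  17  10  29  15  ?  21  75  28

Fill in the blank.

The terms cycle through 2 interleaved subsequences.
Subsequence A is 5, 12, 17, 29, ?, 75, which is Fibonacci-style (each term is the sum of the two before it).
Subsequence B is 3, 6, 10, 15, 21, 28, which is triangular numbers n(n+1)/2 for n = 2, 3, ….
The gap is subsequence A's term 5; the rule gives 46.

46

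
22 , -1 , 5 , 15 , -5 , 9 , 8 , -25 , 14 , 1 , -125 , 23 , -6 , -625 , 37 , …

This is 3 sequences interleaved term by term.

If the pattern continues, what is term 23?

-78125

The terms cycle through 3 interleaved subsequences.
Subsequence A: 22, 15, 8, 1, -6 (linear: a_n = 29 − 7·n).
Subsequence B: -1, -5, -25, -125, -625 (a geometric progression (common ratio 5)).
Subsequence C: 5, 9, 14, 23, 37 (a Fibonacci-like recurrence a_n = a_{n-1} + a_{n-2}).
The 23rd slot belongs to subsequence B; its 8th term is -78125.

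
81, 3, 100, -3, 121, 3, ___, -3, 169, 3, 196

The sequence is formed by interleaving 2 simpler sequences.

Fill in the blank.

144

The terms cycle through 2 interleaved subsequences.
Stream A: 81, 100, 121, ?, 169, 196. Consecutive squares n² from n = 9.
Stream B: 3, -3, 3, -3, 3. The oscillation 3·(−1)^(n+1).
The gap is stream A's term 4; the rule gives 144.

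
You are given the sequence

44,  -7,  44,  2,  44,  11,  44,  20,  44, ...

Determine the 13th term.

44

Split by position mod 2 into 2 tracks.
Stream A = 44, 44, 44, 44, 44: the constant sequence 44.
Stream B = -7, 2, 11, 20: linear: a_n = -16 + 9·n.
Position 13 → stream A, term 7 = 44.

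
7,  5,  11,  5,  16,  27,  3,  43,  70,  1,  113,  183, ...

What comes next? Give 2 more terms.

-1, 296

The slot pattern repeats as ABB (period 3), so there are 2 interleaved tracks.
Subsequence A: 7, 5, 3, 1. Arithmetic, step −2.
Subsequence B: 5, 11, 16, 27, 43, 70, 113, 183. Each term equals the sum of the previous two.
The 13th slot belongs to subsequence A; its 5th term is -1.
The 14th slot belongs to subsequence B; its 9th term is 296.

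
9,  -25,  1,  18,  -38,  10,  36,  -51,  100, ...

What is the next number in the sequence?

Taking every 3rd term gives 3 separate tracks.
Stream A is 9, 18, 36, which is multiplying by 2 each time.
Stream B is -25, -38, -51, which is linear: a_n = -12 − 13·n.
Stream C is 1, 10, 100, which is powers of 10.
Position 10 → stream A, term 4 = 72.

72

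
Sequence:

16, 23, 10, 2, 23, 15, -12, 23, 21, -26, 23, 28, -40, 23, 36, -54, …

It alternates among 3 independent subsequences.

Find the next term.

Taking every 3rd term gives 3 separate tracks.
Track A: 16, 2, -12, -26, -40, -54 (arithmetic with common difference −14).
Track B: 23, 23, 23, 23, 23 (constant 23).
Track C: 10, 15, 21, 28, 36 (triangular numbers starting at T_4).
Position 17 → track B, term 6 = 23.

23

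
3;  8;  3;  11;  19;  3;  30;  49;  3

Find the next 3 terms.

Reading positions in blocks of 3 reveals the pattern AAB — 2 tracks woven together.
Track A: 3, 8, 11, 19, 30, 49. Each term equals the sum of the previous two.
Track B: 3, 3, 3. The constant sequence 3.
Position 10 falls in track A as its term 7, giving 79.
Position 11 → track A, term 8 = 128.
The 12th slot belongs to track B; its 4th term is 3.

79, 128, 3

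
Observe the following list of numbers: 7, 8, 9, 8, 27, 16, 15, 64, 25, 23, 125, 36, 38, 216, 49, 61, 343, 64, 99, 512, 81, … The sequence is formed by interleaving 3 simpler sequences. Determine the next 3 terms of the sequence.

Taking every 3rd term gives 3 separate tracks.
Stream A is 7, 8, 15, 23, 38, 61, 99, which is each term equals the sum of the previous two.
Stream B is 8, 27, 64, 125, 216, 343, 512, which is the cubes 2³, 3³, 4³, ….
Stream C is 9, 16, 25, 36, 49, 64, 81, which is perfect squares starting at 3².
Term 22 comes from stream A (its 8th entry): 160.
The 23rd slot belongs to stream B; its 8th term is 729.
Position 24 falls in stream C as its term 8, giving 100.

160, 729, 100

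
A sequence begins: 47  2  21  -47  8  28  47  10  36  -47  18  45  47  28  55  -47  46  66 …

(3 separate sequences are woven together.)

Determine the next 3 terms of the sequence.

47, 74, 78

The terms cycle through 3 interleaved subsequences.
Track A: 47, -47, 47, -47, 47, -47. The oscillation 47·(−1)^(n+1).
Track B: 2, 8, 10, 18, 28, 46. A Fibonacci-like recurrence a_n = a_{n-1} + a_{n-2}.
Track C: 21, 28, 36, 45, 55, 66. Triangular numbers n(n+1)/2 for n = 6, 7, ….
Term 19 comes from track A (its 7th entry): 47.
The 20th slot belongs to track B; its 7th term is 74.
Position 21 → track C, term 7 = 78.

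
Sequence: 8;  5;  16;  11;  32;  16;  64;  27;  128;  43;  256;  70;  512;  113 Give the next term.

Odd-indexed and even-indexed terms follow separate rules.
Stream A: 8, 16, 32, 64, 128, 256, 512. Successive powers of 2.
Stream B: 5, 11, 16, 27, 43, 70, 113. Each term equals the sum of the previous two.
The 15th slot belongs to stream A; its 8th term is 1024.

1024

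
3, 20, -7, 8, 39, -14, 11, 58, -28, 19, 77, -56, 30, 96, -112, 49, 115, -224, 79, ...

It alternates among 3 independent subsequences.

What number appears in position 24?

The terms cycle through 3 interleaved subsequences.
Stream A: 3, 8, 11, 19, 30, 49, 79 — each term equals the sum of the previous two.
Stream B: 20, 39, 58, 77, 96, 115 — adding 19 each time.
Stream C: -7, -14, -28, -56, -112, -224 — geometric, ×2 each step.
Position 24 falls in stream C as its term 8, giving -896.

-896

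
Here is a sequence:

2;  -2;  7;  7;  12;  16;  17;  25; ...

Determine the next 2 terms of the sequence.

22, 34

Positions 1, 3, 5, … form one subsequence and positions 2, 4, 6, … form another.
Stream A = 2, 7, 12, 17: linear: a_n = -3 + 5·n.
Stream B = -2, 7, 16, 25: arithmetic with common difference +9.
The 9th slot belongs to stream A; its 5th term is 22.
Position 10 falls in stream B as its term 5, giving 34.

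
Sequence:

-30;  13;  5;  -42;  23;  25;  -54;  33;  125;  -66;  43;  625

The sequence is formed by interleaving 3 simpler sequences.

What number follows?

Split by position mod 3: positions 1, 4, 7, … form one track, and each other residue class forms its own.
Track A is -30, -42, -54, -66, which is arithmetic with common difference −12.
Track B is 13, 23, 33, 43, which is adding 10 each time.
Track C is 5, 25, 125, 625, which is a geometric progression (common ratio 5).
The 13th slot belongs to track A; its 5th term is -78.

-78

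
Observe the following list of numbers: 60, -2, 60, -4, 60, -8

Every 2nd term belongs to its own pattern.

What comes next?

Taking every 2nd term gives 2 separate tracks.
Stream A: 60, 60, 60 — the constant sequence 60.
Stream B: -2, -4, -8 — a geometric progression (common ratio 2).
Position 7 falls in stream A as its term 4, giving 60.

60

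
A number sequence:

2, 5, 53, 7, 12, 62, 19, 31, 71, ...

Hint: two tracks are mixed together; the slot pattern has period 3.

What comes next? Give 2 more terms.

Positions follow the repeating pattern AAB; grouping by letter gives 2 tracks.
Track A is 2, 5, 7, 12, 19, 31, which is Fibonacci-style (each term is the sum of the two before it).
Track B is 53, 62, 71, which is arithmetic with common difference +9.
The 10th slot belongs to track A; its 7th term is 50.
Term 11 comes from track A (its 8th entry): 81.

50, 81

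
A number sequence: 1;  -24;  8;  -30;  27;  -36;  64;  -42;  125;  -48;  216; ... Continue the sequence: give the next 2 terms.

The terms cycle through 2 interleaved subsequences.
Track A = 1, 8, 27, 64, 125, 216: consecutive cubes n³ from n = 1.
Track B = -24, -30, -36, -42, -48: linear: a_n = -18 − 6·n.
Position 12 → track B, term 6 = -54.
The 13th slot belongs to track A; its 7th term is 343.

-54, 343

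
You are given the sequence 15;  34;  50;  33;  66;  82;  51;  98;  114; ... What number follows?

The slot pattern repeats as ABB (period 3), so there are 2 interleaved tracks.
Track A is 15, 33, 51, which is linear: a_n = -3 + 18·n.
Track B is 34, 50, 66, 82, 98, 114, which is arithmetic with common difference +16.
Position 10 → track A, term 4 = 69.

69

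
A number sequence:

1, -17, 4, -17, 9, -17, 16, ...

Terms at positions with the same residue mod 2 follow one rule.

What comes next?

-17

Taking every 2nd term gives 2 separate tracks.
Stream A: 1, 4, 9, 16 (perfect squares starting at 1²).
Stream B: -17, -17, -17 (the constant sequence -17).
The 8th slot belongs to stream B; its 4th term is -17.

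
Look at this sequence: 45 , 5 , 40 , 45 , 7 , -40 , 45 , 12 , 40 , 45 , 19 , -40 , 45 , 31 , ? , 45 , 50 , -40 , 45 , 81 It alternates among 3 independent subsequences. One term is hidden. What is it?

Taking every 3rd term gives 3 separate tracks.
Stream A: 45, 45, 45, 45, 45, 45, 45 — constant 45.
Stream B: 5, 7, 12, 19, 31, 50, 81 — Fibonacci-style (each term is the sum of the two before it).
Stream C: 40, -40, 40, -40, ?, -40 — the oscillation 40·(−1)^(n+1).
So the missing entry in stream C is 40.

40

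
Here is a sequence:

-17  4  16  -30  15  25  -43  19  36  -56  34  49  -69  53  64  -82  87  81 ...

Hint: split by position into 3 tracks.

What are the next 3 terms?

-95, 140, 100

Read the sequence 3 terms at a time; column i is its own pattern.
Subsequence A: -17, -30, -43, -56, -69, -82 — arithmetic, step −13.
Subsequence B: 4, 15, 19, 34, 53, 87 — Fibonacci-style (each term is the sum of the two before it).
Subsequence C: 16, 25, 36, 49, 64, 81 — consecutive squares n² from n = 4.
Position 19 falls in subsequence A as its term 7, giving -95.
Term 20 comes from subsequence B (its 7th entry): 140.
The 21st slot belongs to subsequence C; its 7th term is 100.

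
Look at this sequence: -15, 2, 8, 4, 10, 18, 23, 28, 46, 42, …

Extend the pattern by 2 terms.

Positions follow the repeating pattern ABB; grouping by letter gives 2 tracks.
Track A: -15, 4, 23, 42 — arithmetic, step +19.
Track B: 2, 8, 10, 18, 28, 46 — each term equals the sum of the previous two.
Term 11 comes from track B (its 7th entry): 74.
The 12th slot belongs to track B; its 8th term is 120.

74, 120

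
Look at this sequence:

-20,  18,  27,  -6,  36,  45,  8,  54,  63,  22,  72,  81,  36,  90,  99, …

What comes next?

Reading positions in blocks of 3 reveals the pattern ABB — 2 tracks woven together.
Track A = -20, -6, 8, 22, 36: arithmetic with common difference +14.
Track B = 18, 27, 36, 45, 54, 63, 72, 81, 90, 99: arithmetic, step +9.
Term 16 comes from track A (its 6th entry): 50.

50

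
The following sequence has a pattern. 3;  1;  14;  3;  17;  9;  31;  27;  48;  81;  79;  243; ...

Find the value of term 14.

The terms cycle through 2 interleaved subsequences.
Stream A: 3, 14, 17, 31, 48, 79 — Fibonacci-style (each term is the sum of the two before it).
Stream B: 1, 3, 9, 27, 81, 243 — powers 3^0, 3^1, 3^2, ….
Position 14 → stream B, term 7 = 729.

729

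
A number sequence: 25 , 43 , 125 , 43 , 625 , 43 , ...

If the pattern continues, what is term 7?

Split by position mod 2 into 2 tracks.
Stream A: 25, 125, 625 (powers 5^2, 5^3, 5^4, …).
Stream B: 43, 43, 43 (constant 43).
The 7th slot belongs to stream A; its 4th term is 3125.

3125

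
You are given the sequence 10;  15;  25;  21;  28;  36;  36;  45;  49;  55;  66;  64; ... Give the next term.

78

Positions follow the repeating pattern AAB; grouping by letter gives 2 tracks.
Track A: 10, 15, 21, 28, 36, 45, 55, 66. Triangular numbers starting at T_4.
Track B: 25, 36, 49, 64. Perfect squares starting at 5².
Position 13 falls in track A as its term 9, giving 78.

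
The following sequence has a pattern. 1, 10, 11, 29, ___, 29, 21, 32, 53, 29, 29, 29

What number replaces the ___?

29

Positions follow the repeating pattern AAABBB; grouping by letter gives 2 tracks.
Stream A: 1, 10, 11, 21, 32, 53 — each term equals the sum of the previous two.
Stream B: 29, ?, 29, 29, 29, 29 — the constant sequence 29.
Filling stream B at index 2 by its rule yields 29.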